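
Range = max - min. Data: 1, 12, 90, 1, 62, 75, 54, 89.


Max = 90, Min = 1
Range = 90 - 1 = 89

Range = 89


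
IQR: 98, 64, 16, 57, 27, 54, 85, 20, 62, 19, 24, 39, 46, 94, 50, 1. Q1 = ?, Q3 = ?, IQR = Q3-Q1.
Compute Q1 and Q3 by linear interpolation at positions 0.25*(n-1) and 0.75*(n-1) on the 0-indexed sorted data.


Sorted: 1, 16, 19, 20, 24, 27, 39, 46, 50, 54, 57, 62, 64, 85, 94, 98
Q1 (25th %ile) = 23.0000
Q3 (75th %ile) = 62.5000
IQR = 62.5000 - 23.0000 = 39.5000

IQR = 39.5000


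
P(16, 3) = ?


P(16,3) = 16!/13!
= 20922789888000/6227020800
= 3360

P(16,3) = 3360


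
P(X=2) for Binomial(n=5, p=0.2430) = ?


C(5,2) = 10
p^2 = 0.059049
(1-p)^3 = 0.433798
P = 10 * 0.059049 * 0.433798 = 0.2562

P(X=2) = 0.2562


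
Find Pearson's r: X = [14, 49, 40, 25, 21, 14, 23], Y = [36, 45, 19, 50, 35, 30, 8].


Mean X = 26.5714, Mean Y = 31.8571
SD X = 12.222428, SD Y = 13.452866
Cov = 18.938776
r = 18.938776/(12.222428*13.452866) = 0.1152

r = 0.1152


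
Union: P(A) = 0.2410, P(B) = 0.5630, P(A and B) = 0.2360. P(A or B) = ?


P(A∪B) = 0.2410 + 0.5630 - 0.2360
= 0.8040 - 0.2360
= 0.5680

P(A∪B) = 0.5680


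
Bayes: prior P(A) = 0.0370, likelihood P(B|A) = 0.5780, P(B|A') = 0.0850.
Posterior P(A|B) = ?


P(B) = P(B|A)*P(A) + P(B|A')*P(A')
= 0.5780*0.0370 + 0.0850*0.9630
= 0.021386 + 0.081855 = 0.103241
P(A|B) = 0.021386/0.103241 = 0.2071

P(A|B) = 0.2071


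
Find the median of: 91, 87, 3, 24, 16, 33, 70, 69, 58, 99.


Sorted: 3, 16, 24, 33, 58, 69, 70, 87, 91, 99
n = 10 (even)
Middle values: 58 and 69
Median = (58+69)/2 = 63.5000

Median = 63.5000


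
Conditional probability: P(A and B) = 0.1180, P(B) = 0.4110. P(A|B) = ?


P(A|B) = 0.1180/0.4110 = 0.2871

P(A|B) = 0.2871


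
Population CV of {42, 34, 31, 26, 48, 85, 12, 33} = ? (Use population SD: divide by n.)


Mean = 38.8750
SD = 20.0900
CV = (20.0900/38.8750)*100 = 51.6785%

CV = 51.6785%


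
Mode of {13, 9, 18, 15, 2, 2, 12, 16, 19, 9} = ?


Frequencies: 2:2, 9:2, 12:1, 13:1, 15:1, 16:1, 18:1, 19:1
Max frequency = 2
Mode = 2, 9

Mode = 2, 9


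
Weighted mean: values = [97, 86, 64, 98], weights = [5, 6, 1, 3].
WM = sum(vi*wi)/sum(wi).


Numerator = 97*5 + 86*6 + 64*1 + 98*3 = 1359
Denominator = 5 + 6 + 1 + 3 = 15
WM = 1359/15 = 90.6000

WM = 90.6000


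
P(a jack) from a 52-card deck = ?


4 jacks in 52 cards
P = 4/52 = 0.0769

P = 0.0769


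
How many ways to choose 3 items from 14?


C(14,3) = 14!/(3! × 11!)
= 87178291200/(6 × 39916800)
= 364

C(14,3) = 364


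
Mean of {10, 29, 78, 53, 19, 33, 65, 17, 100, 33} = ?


Sum = 10 + 29 + 78 + 53 + 19 + 33 + 65 + 17 + 100 + 33 = 437
n = 10
Mean = 437/10 = 43.7000

Mean = 43.7000


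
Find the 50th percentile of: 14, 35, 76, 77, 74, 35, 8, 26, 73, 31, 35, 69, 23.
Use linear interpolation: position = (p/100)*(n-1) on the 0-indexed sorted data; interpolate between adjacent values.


Sorted: 8, 14, 23, 26, 31, 35, 35, 35, 69, 73, 74, 76, 77
n = 13
Index = 50/100 * 12 = 6.0000
Lower = data[6] = 35, Upper = data[7] = 35
P50 = 35 + 0*(0) = 35.0000

P50 = 35.0000


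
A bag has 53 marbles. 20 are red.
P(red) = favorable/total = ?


P = 20/53 = 0.3774

P = 0.3774


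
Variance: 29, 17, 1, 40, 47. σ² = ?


Mean = 26.8000
Squared deviations: 4.8400, 96.0400, 665.6400, 174.2400, 408.0400
Sum = 1348.8000
Variance = 1348.8000/5 = 269.7600

Variance = 269.7600


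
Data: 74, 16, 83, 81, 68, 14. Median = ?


Sorted: 14, 16, 68, 74, 81, 83
n = 6 (even)
Middle values: 68 and 74
Median = (68+74)/2 = 71.0000

Median = 71.0000


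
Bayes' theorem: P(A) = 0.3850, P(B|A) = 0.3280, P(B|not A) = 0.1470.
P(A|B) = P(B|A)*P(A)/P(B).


P(B) = P(B|A)*P(A) + P(B|A')*P(A')
= 0.3280*0.3850 + 0.1470*0.6150
= 0.126280 + 0.090405 = 0.216685
P(A|B) = 0.126280/0.216685 = 0.5828

P(A|B) = 0.5828


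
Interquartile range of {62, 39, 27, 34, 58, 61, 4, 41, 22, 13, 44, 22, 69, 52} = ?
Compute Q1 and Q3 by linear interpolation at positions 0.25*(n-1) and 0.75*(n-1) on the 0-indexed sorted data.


Sorted: 4, 13, 22, 22, 27, 34, 39, 41, 44, 52, 58, 61, 62, 69
Q1 (25th %ile) = 23.2500
Q3 (75th %ile) = 56.5000
IQR = 56.5000 - 23.2500 = 33.2500

IQR = 33.2500


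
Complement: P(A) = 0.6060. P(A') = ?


P(not A) = 1 - 0.6060 = 0.3940

P(not A) = 0.3940


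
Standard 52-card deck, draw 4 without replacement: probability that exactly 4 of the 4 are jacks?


Hypergeometric: P(X=4) = C(4,4)·C(48,0) / C(52,4)
= 1 × 1 / 270725
= 1/270725 = 3.6938e-06

P = 3.6938e-06


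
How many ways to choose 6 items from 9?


C(9,6) = 9!/(6! × 3!)
= 362880/(720 × 6)
= 84

C(9,6) = 84


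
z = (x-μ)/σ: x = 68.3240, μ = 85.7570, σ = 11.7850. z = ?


z = (68.3240 - 85.7570)/11.7850
= -17.4330/11.7850
= -1.4793

z = -1.4793


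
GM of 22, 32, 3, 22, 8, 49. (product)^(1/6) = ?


Product = 22 × 32 × 3 × 22 × 8 × 49 = 18213888
GM = 18213888^(1/6) = 16.2206

GM = 16.2206


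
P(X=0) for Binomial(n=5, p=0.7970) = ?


C(5,0) = 1
p^0 = 1.000000
(1-p)^5 = 0.000345
P = 1 * 1.000000 * 0.000345 = 0.0003

P(X=0) = 0.0003


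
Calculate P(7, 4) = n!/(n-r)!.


P(7,4) = 7!/3!
= 5040/6
= 840

P(7,4) = 840


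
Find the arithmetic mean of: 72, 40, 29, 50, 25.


Sum = 72 + 40 + 29 + 50 + 25 = 216
n = 5
Mean = 216/5 = 43.2000

Mean = 43.2000


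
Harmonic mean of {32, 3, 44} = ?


Sum of reciprocals = 1/32 + 1/3 + 1/44 = 0.387311
HM = 3/0.387311 = 7.7457

HM = 7.7457


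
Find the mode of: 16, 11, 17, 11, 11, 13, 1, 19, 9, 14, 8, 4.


Frequencies: 1:1, 4:1, 8:1, 9:1, 11:3, 13:1, 14:1, 16:1, 17:1, 19:1
Max frequency = 3
Mode = 11

Mode = 11


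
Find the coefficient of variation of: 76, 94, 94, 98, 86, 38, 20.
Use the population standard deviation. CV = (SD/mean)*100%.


Mean = 72.2857
SD = 28.5743
CV = (28.5743/72.2857)*100 = 39.5296%

CV = 39.5296%


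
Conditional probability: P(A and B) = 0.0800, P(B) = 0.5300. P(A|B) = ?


P(A|B) = 0.0800/0.5300 = 0.1509

P(A|B) = 0.1509


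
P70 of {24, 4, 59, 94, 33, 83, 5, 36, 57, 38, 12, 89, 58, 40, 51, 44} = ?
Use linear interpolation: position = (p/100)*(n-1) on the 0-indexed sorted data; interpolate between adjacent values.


Sorted: 4, 5, 12, 24, 33, 36, 38, 40, 44, 51, 57, 58, 59, 83, 89, 94
n = 16
Index = 70/100 * 15 = 10.5000
Lower = data[10] = 57, Upper = data[11] = 58
P70 = 57 + 0.5000*(1) = 57.5000

P70 = 57.5000


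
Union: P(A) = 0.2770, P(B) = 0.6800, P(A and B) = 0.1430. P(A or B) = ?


P(A∪B) = 0.2770 + 0.6800 - 0.1430
= 0.9570 - 0.1430
= 0.8140

P(A∪B) = 0.8140


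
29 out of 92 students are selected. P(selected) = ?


P = 29/92 = 0.3152

P = 0.3152


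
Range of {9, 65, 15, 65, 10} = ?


Max = 65, Min = 9
Range = 65 - 9 = 56

Range = 56


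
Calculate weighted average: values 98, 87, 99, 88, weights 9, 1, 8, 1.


Numerator = 98*9 + 87*1 + 99*8 + 88*1 = 1849
Denominator = 9 + 1 + 8 + 1 = 19
WM = 1849/19 = 97.3158

WM = 97.3158


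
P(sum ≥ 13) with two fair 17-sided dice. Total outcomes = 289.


Total outcomes = 17×17 = 289
Favorable (sum ≥ 13): 223
P = 223/289 = 0.7716

P = 0.7716


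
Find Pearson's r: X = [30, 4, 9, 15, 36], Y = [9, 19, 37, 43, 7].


Mean X = 18.8000, Mean Y = 23.0000
SD X = 12.253979, SD Y = 14.587666
Cov = -117.200000
r = -117.200000/(12.253979*14.587666) = -0.6556

r = -0.6556


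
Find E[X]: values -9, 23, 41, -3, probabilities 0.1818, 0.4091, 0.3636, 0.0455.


E[X] = -9*0.1818 + 23*0.4091 + 41*0.3636 - 3*0.0455
= -1.6362 + 9.4093 + 14.9076 - 0.1365
= 22.5442

E[X] = 22.5442


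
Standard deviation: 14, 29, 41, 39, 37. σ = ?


Mean = 32.0000
Variance = 97.6000
SD = sqrt(97.6000) = 9.8793

SD = 9.8793


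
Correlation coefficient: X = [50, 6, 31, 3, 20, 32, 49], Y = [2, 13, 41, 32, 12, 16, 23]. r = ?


Mean X = 27.2857, Mean Y = 19.8571
SD X = 17.400446, SD Y = 12.229105
Cov = -52.673469
r = -52.673469/(17.400446*12.229105) = -0.2475

r = -0.2475


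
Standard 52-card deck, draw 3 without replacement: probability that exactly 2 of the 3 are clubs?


Hypergeometric: P(X=2) = C(13,2)·C(39,1) / C(52,3)
= 78 × 39 / 22100
= 3042/22100 = 0.1376

P = 0.1376


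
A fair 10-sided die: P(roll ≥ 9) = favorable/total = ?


Favorable outcomes (roll ≥ 9): 2
Total outcomes = 10
P = 2/10 = 0.2000

P = 0.2000


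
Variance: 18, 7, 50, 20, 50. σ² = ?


Mean = 29.0000
Squared deviations: 121.0000, 484.0000, 441.0000, 81.0000, 441.0000
Sum = 1568.0000
Variance = 1568.0000/5 = 313.6000

Variance = 313.6000


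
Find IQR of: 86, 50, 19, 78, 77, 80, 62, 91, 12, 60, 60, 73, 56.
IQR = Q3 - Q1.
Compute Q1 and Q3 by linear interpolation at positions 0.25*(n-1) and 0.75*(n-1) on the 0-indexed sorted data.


Sorted: 12, 19, 50, 56, 60, 60, 62, 73, 77, 78, 80, 86, 91
Q1 (25th %ile) = 56.0000
Q3 (75th %ile) = 78.0000
IQR = 78.0000 - 56.0000 = 22.0000

IQR = 22.0000


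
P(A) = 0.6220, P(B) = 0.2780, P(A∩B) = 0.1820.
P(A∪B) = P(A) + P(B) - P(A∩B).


P(A∪B) = 0.6220 + 0.2780 - 0.1820
= 0.9000 - 0.1820
= 0.7180

P(A∪B) = 0.7180


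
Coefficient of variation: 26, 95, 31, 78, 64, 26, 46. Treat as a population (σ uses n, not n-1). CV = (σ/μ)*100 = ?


Mean = 52.2857
SD = 25.3474
CV = (25.3474/52.2857)*100 = 48.4786%

CV = 48.4786%


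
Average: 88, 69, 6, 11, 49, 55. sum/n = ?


Sum = 88 + 69 + 6 + 11 + 49 + 55 = 278
n = 6
Mean = 278/6 = 46.3333

Mean = 46.3333


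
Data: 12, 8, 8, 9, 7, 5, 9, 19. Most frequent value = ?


Frequencies: 5:1, 7:1, 8:2, 9:2, 12:1, 19:1
Max frequency = 2
Mode = 8, 9

Mode = 8, 9


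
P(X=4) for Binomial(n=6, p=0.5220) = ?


C(6,4) = 15
p^4 = 0.074248
(1-p)^2 = 0.228484
P = 15 * 0.074248 * 0.228484 = 0.2545

P(X=4) = 0.2545


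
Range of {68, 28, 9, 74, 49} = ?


Max = 74, Min = 9
Range = 74 - 9 = 65

Range = 65


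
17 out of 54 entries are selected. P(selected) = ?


P = 17/54 = 0.3148

P = 0.3148


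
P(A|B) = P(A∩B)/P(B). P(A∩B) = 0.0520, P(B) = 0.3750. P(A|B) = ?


P(A|B) = 0.0520/0.3750 = 0.1387

P(A|B) = 0.1387


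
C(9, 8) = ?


C(9,8) = 9!/(8! × 1!)
= 362880/(40320 × 1)
= 9

C(9,8) = 9


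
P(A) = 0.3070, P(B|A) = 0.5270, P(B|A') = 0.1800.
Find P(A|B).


P(B) = P(B|A)*P(A) + P(B|A')*P(A')
= 0.5270*0.3070 + 0.1800*0.6930
= 0.161789 + 0.124740 = 0.286529
P(A|B) = 0.161789/0.286529 = 0.5647

P(A|B) = 0.5647


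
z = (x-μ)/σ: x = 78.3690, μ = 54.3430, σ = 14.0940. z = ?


z = (78.3690 - 54.3430)/14.0940
= 24.0260/14.0940
= 1.7047

z = 1.7047


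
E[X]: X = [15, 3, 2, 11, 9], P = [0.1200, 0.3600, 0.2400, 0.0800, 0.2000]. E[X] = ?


E[X] = 15*0.1200 + 3*0.3600 + 2*0.2400 + 11*0.0800 + 9*0.2000
= 1.8000 + 1.0800 + 0.4800 + 0.8800 + 1.8000
= 6.0400

E[X] = 6.0400


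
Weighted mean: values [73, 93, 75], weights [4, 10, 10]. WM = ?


Numerator = 73*4 + 93*10 + 75*10 = 1972
Denominator = 4 + 10 + 10 = 24
WM = 1972/24 = 82.1667

WM = 82.1667


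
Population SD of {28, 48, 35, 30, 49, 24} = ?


Mean = 35.6667
Variance = 92.8889
SD = sqrt(92.8889) = 9.6379

SD = 9.6379


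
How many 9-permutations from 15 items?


P(15,9) = 15!/6!
= 1307674368000/720
= 1816214400

P(15,9) = 1816214400


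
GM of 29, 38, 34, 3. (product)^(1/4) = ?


Product = 29 × 38 × 34 × 3 = 112404
GM = 112404^(1/4) = 18.3103

GM = 18.3103


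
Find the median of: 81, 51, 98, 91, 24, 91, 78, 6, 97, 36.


Sorted: 6, 24, 36, 51, 78, 81, 91, 91, 97, 98
n = 10 (even)
Middle values: 78 and 81
Median = (78+81)/2 = 79.5000

Median = 79.5000


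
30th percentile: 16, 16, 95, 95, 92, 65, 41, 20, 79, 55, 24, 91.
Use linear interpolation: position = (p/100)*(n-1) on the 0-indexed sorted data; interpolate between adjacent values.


Sorted: 16, 16, 20, 24, 41, 55, 65, 79, 91, 92, 95, 95
n = 12
Index = 30/100 * 11 = 3.3000
Lower = data[3] = 24, Upper = data[4] = 41
P30 = 24 + 0.3000*(17) = 29.1000

P30 = 29.1000


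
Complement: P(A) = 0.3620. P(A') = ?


P(not A) = 1 - 0.3620 = 0.6380

P(not A) = 0.6380


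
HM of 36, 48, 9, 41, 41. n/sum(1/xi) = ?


Sum of reciprocals = 1/36 + 1/48 + 1/9 + 1/41 + 1/41 = 0.208503
HM = 5/0.208503 = 23.9805

HM = 23.9805


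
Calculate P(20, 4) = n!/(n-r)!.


P(20,4) = 20!/16!
= 2432902008176640000/20922789888000
= 116280

P(20,4) = 116280


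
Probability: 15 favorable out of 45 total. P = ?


P = 15/45 = 0.3333

P = 0.3333


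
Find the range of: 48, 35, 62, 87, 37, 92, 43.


Max = 92, Min = 35
Range = 92 - 35 = 57

Range = 57


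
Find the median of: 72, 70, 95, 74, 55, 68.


Sorted: 55, 68, 70, 72, 74, 95
n = 6 (even)
Middle values: 70 and 72
Median = (70+72)/2 = 71.0000

Median = 71.0000


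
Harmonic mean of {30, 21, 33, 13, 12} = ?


Sum of reciprocals = 1/30 + 1/21 + 1/33 + 1/13 + 1/12 = 0.271512
HM = 5/0.271512 = 18.4154

HM = 18.4154


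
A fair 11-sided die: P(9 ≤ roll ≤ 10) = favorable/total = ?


Favorable outcomes (9 ≤ roll ≤ 10): 2
Total outcomes = 11
P = 2/11 = 0.1818

P = 0.1818


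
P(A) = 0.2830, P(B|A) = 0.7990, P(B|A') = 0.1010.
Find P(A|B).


P(B) = P(B|A)*P(A) + P(B|A')*P(A')
= 0.7990*0.2830 + 0.1010*0.7170
= 0.226117 + 0.072417 = 0.298534
P(A|B) = 0.226117/0.298534 = 0.7574

P(A|B) = 0.7574


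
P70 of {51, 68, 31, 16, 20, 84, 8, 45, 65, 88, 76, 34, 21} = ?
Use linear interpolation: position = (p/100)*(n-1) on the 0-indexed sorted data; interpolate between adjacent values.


Sorted: 8, 16, 20, 21, 31, 34, 45, 51, 65, 68, 76, 84, 88
n = 13
Index = 70/100 * 12 = 8.4000
Lower = data[8] = 65, Upper = data[9] = 68
P70 = 65 + 0.4000*(3) = 66.2000

P70 = 66.2000


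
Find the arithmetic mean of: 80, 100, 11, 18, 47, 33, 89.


Sum = 80 + 100 + 11 + 18 + 47 + 33 + 89 = 378
n = 7
Mean = 378/7 = 54.0000

Mean = 54.0000


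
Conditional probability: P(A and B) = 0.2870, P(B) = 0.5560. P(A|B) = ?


P(A|B) = 0.2870/0.5560 = 0.5162

P(A|B) = 0.5162


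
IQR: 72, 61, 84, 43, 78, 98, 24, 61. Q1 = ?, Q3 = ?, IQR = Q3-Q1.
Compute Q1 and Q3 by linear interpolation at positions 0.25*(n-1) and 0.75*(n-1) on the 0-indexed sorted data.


Sorted: 24, 43, 61, 61, 72, 78, 84, 98
Q1 (25th %ile) = 56.5000
Q3 (75th %ile) = 79.5000
IQR = 79.5000 - 56.5000 = 23.0000

IQR = 23.0000


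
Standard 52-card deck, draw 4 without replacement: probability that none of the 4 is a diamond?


P(no diamonds) = (39/52) × (38/51) × (37/50) × (36/49)
= 0.3038

P = 0.3038


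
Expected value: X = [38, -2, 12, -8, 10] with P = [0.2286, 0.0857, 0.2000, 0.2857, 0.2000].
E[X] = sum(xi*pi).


E[X] = 38*0.2286 - 2*0.0857 + 12*0.2000 - 8*0.2857 + 10*0.2000
= 8.6868 - 0.1714 + 2.4000 - 2.2856 + 2.0000
= 10.6298

E[X] = 10.6298


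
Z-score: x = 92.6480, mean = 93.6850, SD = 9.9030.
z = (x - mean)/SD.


z = (92.6480 - 93.6850)/9.9030
= -1.0370/9.9030
= -0.1047

z = -0.1047


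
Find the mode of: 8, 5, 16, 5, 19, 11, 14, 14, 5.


Frequencies: 5:3, 8:1, 11:1, 14:2, 16:1, 19:1
Max frequency = 3
Mode = 5

Mode = 5


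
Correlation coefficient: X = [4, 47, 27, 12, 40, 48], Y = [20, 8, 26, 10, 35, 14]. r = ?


Mean X = 29.6667, Mean Y = 18.8333
SD X = 16.937795, SD Y = 9.423670
Cov = -0.388889
r = -0.388889/(16.937795*9.423670) = -0.0024

r = -0.0024


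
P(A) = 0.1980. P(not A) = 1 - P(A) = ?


P(not A) = 1 - 0.1980 = 0.8020

P(not A) = 0.8020


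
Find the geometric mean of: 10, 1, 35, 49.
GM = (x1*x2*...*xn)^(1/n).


Product = 10 × 1 × 35 × 49 = 17150
GM = 17150^(1/4) = 11.4437

GM = 11.4437


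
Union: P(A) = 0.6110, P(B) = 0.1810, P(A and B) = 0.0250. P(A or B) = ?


P(A∪B) = 0.6110 + 0.1810 - 0.0250
= 0.7920 - 0.0250
= 0.7670

P(A∪B) = 0.7670


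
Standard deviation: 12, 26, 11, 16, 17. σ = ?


Mean = 16.4000
Variance = 28.2400
SD = sqrt(28.2400) = 5.3141

SD = 5.3141


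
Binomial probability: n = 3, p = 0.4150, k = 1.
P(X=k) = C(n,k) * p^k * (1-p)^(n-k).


C(3,1) = 3
p^1 = 0.415000
(1-p)^2 = 0.342225
P = 3 * 0.415000 * 0.342225 = 0.4261

P(X=1) = 0.4261


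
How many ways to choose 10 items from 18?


C(18,10) = 18!/(10! × 8!)
= 6402373705728000/(3628800 × 40320)
= 43758

C(18,10) = 43758


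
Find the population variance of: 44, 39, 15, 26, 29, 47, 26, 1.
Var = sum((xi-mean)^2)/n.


Mean = 28.3750
Squared deviations: 244.1406, 112.8906, 178.8906, 5.6406, 0.3906, 346.8906, 5.6406, 749.3906
Sum = 1643.8750
Variance = 1643.8750/8 = 205.4844

Variance = 205.4844


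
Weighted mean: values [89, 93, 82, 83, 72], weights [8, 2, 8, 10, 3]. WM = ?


Numerator = 89*8 + 93*2 + 82*8 + 83*10 + 72*3 = 2600
Denominator = 8 + 2 + 8 + 10 + 3 = 31
WM = 2600/31 = 83.8710

WM = 83.8710


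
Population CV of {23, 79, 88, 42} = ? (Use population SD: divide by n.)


Mean = 58.0000
SD = 26.5612
CV = (26.5612/58.0000)*100 = 45.7953%

CV = 45.7953%


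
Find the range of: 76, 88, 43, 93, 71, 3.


Max = 93, Min = 3
Range = 93 - 3 = 90

Range = 90


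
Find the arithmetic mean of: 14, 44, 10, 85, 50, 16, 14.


Sum = 14 + 44 + 10 + 85 + 50 + 16 + 14 = 233
n = 7
Mean = 233/7 = 33.2857

Mean = 33.2857


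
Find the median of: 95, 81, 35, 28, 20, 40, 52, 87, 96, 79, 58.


Sorted: 20, 28, 35, 40, 52, 58, 79, 81, 87, 95, 96
n = 11 (odd)
Middle value = 58

Median = 58


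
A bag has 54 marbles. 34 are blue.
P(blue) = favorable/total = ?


P = 34/54 = 0.6296

P = 0.6296


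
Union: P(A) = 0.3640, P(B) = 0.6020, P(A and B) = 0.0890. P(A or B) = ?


P(A∪B) = 0.3640 + 0.6020 - 0.0890
= 0.9660 - 0.0890
= 0.8770

P(A∪B) = 0.8770


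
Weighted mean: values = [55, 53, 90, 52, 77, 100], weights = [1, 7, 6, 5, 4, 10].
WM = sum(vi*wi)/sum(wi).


Numerator = 55*1 + 53*7 + 90*6 + 52*5 + 77*4 + 100*10 = 2534
Denominator = 1 + 7 + 6 + 5 + 4 + 10 = 33
WM = 2534/33 = 76.7879

WM = 76.7879


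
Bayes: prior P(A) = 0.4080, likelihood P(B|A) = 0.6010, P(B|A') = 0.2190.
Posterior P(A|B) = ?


P(B) = P(B|A)*P(A) + P(B|A')*P(A')
= 0.6010*0.4080 + 0.2190*0.5920
= 0.245208 + 0.129648 = 0.374856
P(A|B) = 0.245208/0.374856 = 0.6541

P(A|B) = 0.6541


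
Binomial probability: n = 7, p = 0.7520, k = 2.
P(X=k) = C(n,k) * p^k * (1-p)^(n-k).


C(7,2) = 21
p^2 = 0.565504
(1-p)^5 = 0.000938
P = 21 * 0.565504 * 0.000938 = 0.0111

P(X=2) = 0.0111


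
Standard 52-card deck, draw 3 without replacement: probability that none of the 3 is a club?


P(no clubs) = (39/52) × (38/51) × (37/50)
= 0.4135

P = 0.4135


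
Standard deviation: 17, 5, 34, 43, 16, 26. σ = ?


Mean = 23.5000
Variance = 156.2500
SD = sqrt(156.2500) = 12.5000

SD = 12.5000


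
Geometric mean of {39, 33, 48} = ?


Product = 39 × 33 × 48 = 61776
GM = 61776^(1/3) = 39.5312

GM = 39.5312


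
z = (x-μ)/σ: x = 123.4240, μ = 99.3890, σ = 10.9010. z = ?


z = (123.4240 - 99.3890)/10.9010
= 24.0350/10.9010
= 2.2048

z = 2.2048


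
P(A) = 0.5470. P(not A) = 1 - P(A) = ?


P(not A) = 1 - 0.5470 = 0.4530

P(not A) = 0.4530


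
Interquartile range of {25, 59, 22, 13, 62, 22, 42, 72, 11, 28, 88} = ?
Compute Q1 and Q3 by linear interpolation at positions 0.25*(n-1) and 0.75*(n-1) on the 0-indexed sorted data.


Sorted: 11, 13, 22, 22, 25, 28, 42, 59, 62, 72, 88
Q1 (25th %ile) = 22.0000
Q3 (75th %ile) = 60.5000
IQR = 60.5000 - 22.0000 = 38.5000

IQR = 38.5000


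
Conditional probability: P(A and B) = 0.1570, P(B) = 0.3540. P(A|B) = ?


P(A|B) = 0.1570/0.3540 = 0.4435

P(A|B) = 0.4435


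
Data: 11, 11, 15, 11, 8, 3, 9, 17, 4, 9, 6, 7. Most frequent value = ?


Frequencies: 3:1, 4:1, 6:1, 7:1, 8:1, 9:2, 11:3, 15:1, 17:1
Max frequency = 3
Mode = 11

Mode = 11


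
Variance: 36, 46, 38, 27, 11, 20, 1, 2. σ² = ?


Mean = 22.6250
Squared deviations: 178.8906, 546.3906, 236.3906, 19.1406, 135.1406, 6.8906, 467.6406, 425.3906
Sum = 2015.8750
Variance = 2015.8750/8 = 251.9844

Variance = 251.9844


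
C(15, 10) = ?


C(15,10) = 15!/(10! × 5!)
= 1307674368000/(3628800 × 120)
= 3003

C(15,10) = 3003


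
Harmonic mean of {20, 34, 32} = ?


Sum of reciprocals = 1/20 + 1/34 + 1/32 = 0.110662
HM = 3/0.110662 = 27.1096

HM = 27.1096


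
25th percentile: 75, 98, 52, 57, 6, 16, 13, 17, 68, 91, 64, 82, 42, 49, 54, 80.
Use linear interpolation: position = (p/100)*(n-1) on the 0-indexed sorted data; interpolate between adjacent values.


Sorted: 6, 13, 16, 17, 42, 49, 52, 54, 57, 64, 68, 75, 80, 82, 91, 98
n = 16
Index = 25/100 * 15 = 3.7500
Lower = data[3] = 17, Upper = data[4] = 42
P25 = 17 + 0.7500*(25) = 35.7500

P25 = 35.7500


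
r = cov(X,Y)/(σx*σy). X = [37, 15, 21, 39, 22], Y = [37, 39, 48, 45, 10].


Mean X = 26.8000, Mean Y = 35.8000
SD X = 9.474175, SD Y = 13.496666
Cov = 27.960000
r = 27.960000/(9.474175*13.496666) = 0.2187

r = 0.2187


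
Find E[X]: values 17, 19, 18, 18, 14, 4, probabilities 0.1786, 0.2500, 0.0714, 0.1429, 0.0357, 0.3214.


E[X] = 17*0.1786 + 19*0.2500 + 18*0.0714 + 18*0.1429 + 14*0.0357 + 4*0.3214
= 3.0362 + 4.7500 + 1.2852 + 2.5722 + 0.4998 + 1.2856
= 13.4290

E[X] = 13.4290


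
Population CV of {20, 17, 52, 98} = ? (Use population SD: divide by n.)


Mean = 46.7500
SD = 32.6142
CV = (32.6142/46.7500)*100 = 69.7630%

CV = 69.7630%


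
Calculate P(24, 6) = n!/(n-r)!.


P(24,6) = 24!/18!
= 620448401733239439360000/6402373705728000
= 96909120

P(24,6) = 96909120


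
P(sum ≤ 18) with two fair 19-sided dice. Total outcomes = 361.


Total outcomes = 19×19 = 361
Favorable (sum ≤ 18): 153
P = 153/361 = 0.4238

P = 0.4238


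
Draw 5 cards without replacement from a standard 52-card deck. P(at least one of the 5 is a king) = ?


P(at least one) = 1 - P(none)
P(none) = (48/52) × (47/51) × (46/50) × (45/49) × (44/48) = 0.658842
P(at least one) = 1 - 0.658842 = 0.3412

P = 0.3412


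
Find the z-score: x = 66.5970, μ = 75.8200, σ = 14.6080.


z = (66.5970 - 75.8200)/14.6080
= -9.2230/14.6080
= -0.6314

z = -0.6314


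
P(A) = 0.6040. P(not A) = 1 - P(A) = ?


P(not A) = 1 - 0.6040 = 0.3960

P(not A) = 0.3960


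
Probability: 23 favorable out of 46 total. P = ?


P = 23/46 = 0.5000

P = 0.5000


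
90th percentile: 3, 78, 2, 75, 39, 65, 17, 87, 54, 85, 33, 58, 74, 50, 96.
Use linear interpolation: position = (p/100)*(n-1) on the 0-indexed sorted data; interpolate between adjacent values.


Sorted: 2, 3, 17, 33, 39, 50, 54, 58, 65, 74, 75, 78, 85, 87, 96
n = 15
Index = 90/100 * 14 = 12.6000
Lower = data[12] = 85, Upper = data[13] = 87
P90 = 85 + 0.6000*(2) = 86.2000

P90 = 86.2000


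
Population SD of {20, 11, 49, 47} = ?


Mean = 31.7500
Variance = 274.6875
SD = sqrt(274.6875) = 16.5737

SD = 16.5737


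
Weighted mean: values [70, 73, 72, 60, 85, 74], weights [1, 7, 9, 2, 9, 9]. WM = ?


Numerator = 70*1 + 73*7 + 72*9 + 60*2 + 85*9 + 74*9 = 2780
Denominator = 1 + 7 + 9 + 2 + 9 + 9 = 37
WM = 2780/37 = 75.1351

WM = 75.1351


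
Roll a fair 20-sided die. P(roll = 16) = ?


Favorable outcomes (roll = 16): 1
Total outcomes = 20
P = 1/20 = 0.0500

P = 0.0500


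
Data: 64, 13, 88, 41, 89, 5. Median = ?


Sorted: 5, 13, 41, 64, 88, 89
n = 6 (even)
Middle values: 41 and 64
Median = (41+64)/2 = 52.5000

Median = 52.5000


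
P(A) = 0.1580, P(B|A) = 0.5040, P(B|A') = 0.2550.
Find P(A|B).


P(B) = P(B|A)*P(A) + P(B|A')*P(A')
= 0.5040*0.1580 + 0.2550*0.8420
= 0.079632 + 0.214710 = 0.294342
P(A|B) = 0.079632/0.294342 = 0.2705

P(A|B) = 0.2705


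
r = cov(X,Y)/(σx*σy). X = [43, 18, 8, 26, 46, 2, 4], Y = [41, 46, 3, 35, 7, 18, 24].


Mean X = 21.0000, Mean Y = 24.8571
SD X = 16.741736, SD Y = 15.375570
Cov = 46.428571
r = 46.428571/(16.741736*15.375570) = 0.1804

r = 0.1804


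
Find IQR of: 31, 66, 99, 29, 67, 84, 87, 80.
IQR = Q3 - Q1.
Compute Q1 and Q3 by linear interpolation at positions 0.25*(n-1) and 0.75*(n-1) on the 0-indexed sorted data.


Sorted: 29, 31, 66, 67, 80, 84, 87, 99
Q1 (25th %ile) = 57.2500
Q3 (75th %ile) = 84.7500
IQR = 84.7500 - 57.2500 = 27.5000

IQR = 27.5000


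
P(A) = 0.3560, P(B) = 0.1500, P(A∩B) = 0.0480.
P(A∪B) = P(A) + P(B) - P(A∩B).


P(A∪B) = 0.3560 + 0.1500 - 0.0480
= 0.5060 - 0.0480
= 0.4580

P(A∪B) = 0.4580


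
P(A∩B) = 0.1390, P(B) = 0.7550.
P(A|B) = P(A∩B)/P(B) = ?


P(A|B) = 0.1390/0.7550 = 0.1841

P(A|B) = 0.1841


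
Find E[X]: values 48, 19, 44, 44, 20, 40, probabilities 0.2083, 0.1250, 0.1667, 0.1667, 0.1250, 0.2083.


E[X] = 48*0.2083 + 19*0.1250 + 44*0.1667 + 44*0.1667 + 20*0.1250 + 40*0.2083
= 9.9984 + 2.3750 + 7.3348 + 7.3348 + 2.5000 + 8.3320
= 37.8750

E[X] = 37.8750


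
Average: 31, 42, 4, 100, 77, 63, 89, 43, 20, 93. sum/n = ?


Sum = 31 + 42 + 4 + 100 + 77 + 63 + 89 + 43 + 20 + 93 = 562
n = 10
Mean = 562/10 = 56.2000

Mean = 56.2000


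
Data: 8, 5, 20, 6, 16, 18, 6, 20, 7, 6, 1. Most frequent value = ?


Frequencies: 1:1, 5:1, 6:3, 7:1, 8:1, 16:1, 18:1, 20:2
Max frequency = 3
Mode = 6

Mode = 6


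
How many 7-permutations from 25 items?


P(25,7) = 25!/18!
= 15511210043330985984000000/6402373705728000
= 2422728000

P(25,7) = 2422728000


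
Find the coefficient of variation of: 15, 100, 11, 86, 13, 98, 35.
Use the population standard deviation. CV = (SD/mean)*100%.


Mean = 51.1429
SD = 38.6021
CV = (38.6021/51.1429)*100 = 75.4790%

CV = 75.4790%


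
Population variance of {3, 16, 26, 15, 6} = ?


Mean = 13.2000
Squared deviations: 104.0400, 7.8400, 163.8400, 3.2400, 51.8400
Sum = 330.8000
Variance = 330.8000/5 = 66.1600

Variance = 66.1600


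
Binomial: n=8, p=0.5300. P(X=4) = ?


C(8,4) = 70
p^4 = 0.078905
(1-p)^4 = 0.048797
P = 70 * 0.078905 * 0.048797 = 0.2695

P(X=4) = 0.2695


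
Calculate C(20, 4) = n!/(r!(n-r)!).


C(20,4) = 20!/(4! × 16!)
= 2432902008176640000/(24 × 20922789888000)
= 4845

C(20,4) = 4845


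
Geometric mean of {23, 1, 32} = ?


Product = 23 × 1 × 32 = 736
GM = 736^(1/3) = 9.0287

GM = 9.0287


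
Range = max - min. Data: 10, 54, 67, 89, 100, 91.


Max = 100, Min = 10
Range = 100 - 10 = 90

Range = 90


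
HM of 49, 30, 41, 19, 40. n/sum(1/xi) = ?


Sum of reciprocals = 1/49 + 1/30 + 1/41 + 1/19 + 1/40 = 0.155763
HM = 5/0.155763 = 32.1000

HM = 32.1000


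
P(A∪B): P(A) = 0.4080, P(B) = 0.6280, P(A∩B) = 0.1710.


P(A∪B) = 0.4080 + 0.6280 - 0.1710
= 1.0360 - 0.1710
= 0.8650

P(A∪B) = 0.8650


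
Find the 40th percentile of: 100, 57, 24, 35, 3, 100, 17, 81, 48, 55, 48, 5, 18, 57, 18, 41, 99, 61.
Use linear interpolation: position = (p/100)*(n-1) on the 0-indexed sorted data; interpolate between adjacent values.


Sorted: 3, 5, 17, 18, 18, 24, 35, 41, 48, 48, 55, 57, 57, 61, 81, 99, 100, 100
n = 18
Index = 40/100 * 17 = 6.8000
Lower = data[6] = 35, Upper = data[7] = 41
P40 = 35 + 0.8000*(6) = 39.8000

P40 = 39.8000


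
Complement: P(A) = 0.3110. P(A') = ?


P(not A) = 1 - 0.3110 = 0.6890

P(not A) = 0.6890


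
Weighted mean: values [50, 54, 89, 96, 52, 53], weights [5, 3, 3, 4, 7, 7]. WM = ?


Numerator = 50*5 + 54*3 + 89*3 + 96*4 + 52*7 + 53*7 = 1798
Denominator = 5 + 3 + 3 + 4 + 7 + 7 = 29
WM = 1798/29 = 62.0000

WM = 62.0000


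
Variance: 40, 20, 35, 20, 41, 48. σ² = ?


Mean = 34.0000
Squared deviations: 36.0000, 196.0000, 1.0000, 196.0000, 49.0000, 196.0000
Sum = 674.0000
Variance = 674.0000/6 = 112.3333

Variance = 112.3333


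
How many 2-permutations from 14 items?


P(14,2) = 14!/12!
= 87178291200/479001600
= 182

P(14,2) = 182


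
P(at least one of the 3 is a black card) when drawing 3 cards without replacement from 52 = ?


P(at least one) = 1 - P(none)
P(none) = (26/52) × (25/51) × (24/50) = 0.117647
P(at least one) = 1 - 0.117647 = 0.8824

P = 0.8824


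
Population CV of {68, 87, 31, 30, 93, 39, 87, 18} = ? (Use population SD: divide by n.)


Mean = 56.6250
SD = 28.4295
CV = (28.4295/56.6250)*100 = 50.2066%

CV = 50.2066%


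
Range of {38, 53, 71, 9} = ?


Max = 71, Min = 9
Range = 71 - 9 = 62

Range = 62


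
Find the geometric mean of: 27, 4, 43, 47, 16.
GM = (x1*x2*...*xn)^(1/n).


Product = 27 × 4 × 43 × 47 × 16 = 3492288
GM = 3492288^(1/5) = 20.3527

GM = 20.3527


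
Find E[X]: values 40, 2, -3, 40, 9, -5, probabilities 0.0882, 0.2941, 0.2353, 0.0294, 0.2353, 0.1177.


E[X] = 40*0.0882 + 2*0.2941 - 3*0.2353 + 40*0.0294 + 9*0.2353 - 5*0.1177
= 3.5280 + 0.5882 - 0.7059 + 1.1760 + 2.1177 - 0.5885
= 6.1155

E[X] = 6.1155


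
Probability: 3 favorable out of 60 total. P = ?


P = 3/60 = 0.0500

P = 0.0500


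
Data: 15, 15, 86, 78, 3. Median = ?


Sorted: 3, 15, 15, 78, 86
n = 5 (odd)
Middle value = 15

Median = 15


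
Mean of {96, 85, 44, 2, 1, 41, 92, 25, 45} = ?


Sum = 96 + 85 + 44 + 2 + 1 + 41 + 92 + 25 + 45 = 431
n = 9
Mean = 431/9 = 47.8889

Mean = 47.8889


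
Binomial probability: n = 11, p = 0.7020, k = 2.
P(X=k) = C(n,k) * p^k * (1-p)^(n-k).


C(11,2) = 55
p^2 = 0.492804
(1-p)^9 = 1.853303e-05
P = 55 * 0.492804 * 1.853303e-05 = 0.0005

P(X=2) = 0.0005


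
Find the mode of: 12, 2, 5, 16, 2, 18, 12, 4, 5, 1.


Frequencies: 1:1, 2:2, 4:1, 5:2, 12:2, 16:1, 18:1
Max frequency = 2
Mode = 2, 5, 12

Mode = 2, 5, 12


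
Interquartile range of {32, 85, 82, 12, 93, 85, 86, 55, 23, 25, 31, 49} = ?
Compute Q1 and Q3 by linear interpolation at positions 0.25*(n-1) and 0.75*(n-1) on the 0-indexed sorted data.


Sorted: 12, 23, 25, 31, 32, 49, 55, 82, 85, 85, 86, 93
Q1 (25th %ile) = 29.5000
Q3 (75th %ile) = 85.0000
IQR = 85.0000 - 29.5000 = 55.5000

IQR = 55.5000


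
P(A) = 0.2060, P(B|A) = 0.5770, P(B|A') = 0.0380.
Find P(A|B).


P(B) = P(B|A)*P(A) + P(B|A')*P(A')
= 0.5770*0.2060 + 0.0380*0.7940
= 0.118862 + 0.030172 = 0.149034
P(A|B) = 0.118862/0.149034 = 0.7975

P(A|B) = 0.7975


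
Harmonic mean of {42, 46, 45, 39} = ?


Sum of reciprocals = 1/42 + 1/46 + 1/45 + 1/39 = 0.093412
HM = 4/0.093412 = 42.8211

HM = 42.8211


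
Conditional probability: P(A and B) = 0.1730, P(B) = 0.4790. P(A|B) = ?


P(A|B) = 0.1730/0.4790 = 0.3612

P(A|B) = 0.3612


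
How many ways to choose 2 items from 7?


C(7,2) = 7!/(2! × 5!)
= 5040/(2 × 120)
= 21

C(7,2) = 21


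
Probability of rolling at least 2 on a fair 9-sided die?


Favorable outcomes (roll ≥ 2): 8
Total outcomes = 9
P = 8/9 = 0.8889

P = 0.8889


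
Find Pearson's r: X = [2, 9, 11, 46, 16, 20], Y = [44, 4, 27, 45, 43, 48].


Mean X = 17.3333, Mean Y = 35.1667
SD X = 13.996031, SD Y = 15.485656
Cov = 80.277778
r = 80.277778/(13.996031*15.485656) = 0.3704

r = 0.3704


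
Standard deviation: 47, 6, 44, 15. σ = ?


Mean = 28.0000
Variance = 317.5000
SD = sqrt(317.5000) = 17.8185

SD = 17.8185


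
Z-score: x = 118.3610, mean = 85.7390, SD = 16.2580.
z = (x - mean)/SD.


z = (118.3610 - 85.7390)/16.2580
= 32.6220/16.2580
= 2.0065

z = 2.0065


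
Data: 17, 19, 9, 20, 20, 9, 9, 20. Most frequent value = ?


Frequencies: 9:3, 17:1, 19:1, 20:3
Max frequency = 3
Mode = 9, 20

Mode = 9, 20


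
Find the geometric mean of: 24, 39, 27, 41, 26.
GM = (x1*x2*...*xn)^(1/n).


Product = 24 × 39 × 27 × 41 × 26 = 26939952
GM = 26939952^(1/5) = 30.6252

GM = 30.6252


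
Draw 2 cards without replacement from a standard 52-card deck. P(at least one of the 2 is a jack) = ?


P(at least one) = 1 - P(none)
P(none) = (48/52) × (47/51) = 0.850679
P(at least one) = 1 - 0.850679 = 0.1493

P = 0.1493


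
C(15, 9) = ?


C(15,9) = 15!/(9! × 6!)
= 1307674368000/(362880 × 720)
= 5005

C(15,9) = 5005


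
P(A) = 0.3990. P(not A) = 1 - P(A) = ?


P(not A) = 1 - 0.3990 = 0.6010

P(not A) = 0.6010


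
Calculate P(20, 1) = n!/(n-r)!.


P(20,1) = 20!/19!
= 2432902008176640000/121645100408832000
= 20

P(20,1) = 20


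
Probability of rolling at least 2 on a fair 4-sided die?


Favorable outcomes (roll ≥ 2): 3
Total outcomes = 4
P = 3/4 = 0.7500

P = 0.7500


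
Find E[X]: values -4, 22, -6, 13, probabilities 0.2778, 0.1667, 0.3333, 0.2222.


E[X] = -4*0.2778 + 22*0.1667 - 6*0.3333 + 13*0.2222
= -1.1112 + 3.6674 - 1.9998 + 2.8886
= 3.4450

E[X] = 3.4450


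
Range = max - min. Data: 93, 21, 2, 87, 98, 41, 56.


Max = 98, Min = 2
Range = 98 - 2 = 96

Range = 96


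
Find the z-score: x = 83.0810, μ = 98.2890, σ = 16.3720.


z = (83.0810 - 98.2890)/16.3720
= -15.2080/16.3720
= -0.9289

z = -0.9289


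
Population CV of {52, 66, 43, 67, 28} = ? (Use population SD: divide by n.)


Mean = 51.2000
SD = 14.6615
CV = (14.6615/51.2000)*100 = 28.6358%

CV = 28.6358%


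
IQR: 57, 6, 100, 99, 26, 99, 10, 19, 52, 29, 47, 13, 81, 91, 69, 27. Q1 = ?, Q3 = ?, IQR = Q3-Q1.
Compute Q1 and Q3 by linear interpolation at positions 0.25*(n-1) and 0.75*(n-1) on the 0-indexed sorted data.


Sorted: 6, 10, 13, 19, 26, 27, 29, 47, 52, 57, 69, 81, 91, 99, 99, 100
Q1 (25th %ile) = 24.2500
Q3 (75th %ile) = 83.5000
IQR = 83.5000 - 24.2500 = 59.2500

IQR = 59.2500


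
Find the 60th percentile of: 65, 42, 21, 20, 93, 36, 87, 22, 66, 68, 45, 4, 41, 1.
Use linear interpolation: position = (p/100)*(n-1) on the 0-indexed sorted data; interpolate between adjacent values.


Sorted: 1, 4, 20, 21, 22, 36, 41, 42, 45, 65, 66, 68, 87, 93
n = 14
Index = 60/100 * 13 = 7.8000
Lower = data[7] = 42, Upper = data[8] = 45
P60 = 42 + 0.8000*(3) = 44.4000

P60 = 44.4000


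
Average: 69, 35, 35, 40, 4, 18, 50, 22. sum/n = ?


Sum = 69 + 35 + 35 + 40 + 4 + 18 + 50 + 22 = 273
n = 8
Mean = 273/8 = 34.1250

Mean = 34.1250


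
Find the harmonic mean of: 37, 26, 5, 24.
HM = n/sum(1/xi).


Sum of reciprocals = 1/37 + 1/26 + 1/5 + 1/24 = 0.307155
HM = 4/0.307155 = 13.0227

HM = 13.0227


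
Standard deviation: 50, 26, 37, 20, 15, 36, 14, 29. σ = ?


Mean = 28.3750
Variance = 132.7344
SD = sqrt(132.7344) = 11.5210

SD = 11.5210


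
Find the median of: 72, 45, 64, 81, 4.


Sorted: 4, 45, 64, 72, 81
n = 5 (odd)
Middle value = 64

Median = 64


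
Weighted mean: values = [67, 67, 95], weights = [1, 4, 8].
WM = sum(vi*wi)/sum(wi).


Numerator = 67*1 + 67*4 + 95*8 = 1095
Denominator = 1 + 4 + 8 = 13
WM = 1095/13 = 84.2308

WM = 84.2308


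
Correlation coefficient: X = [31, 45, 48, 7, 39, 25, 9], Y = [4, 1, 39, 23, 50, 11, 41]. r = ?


Mean X = 29.1429, Mean Y = 24.1429
SD X = 15.216801, SD Y = 18.082577
Cov = -18.448980
r = -18.448980/(15.216801*18.082577) = -0.0670

r = -0.0670


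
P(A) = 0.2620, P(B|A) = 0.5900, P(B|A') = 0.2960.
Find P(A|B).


P(B) = P(B|A)*P(A) + P(B|A')*P(A')
= 0.5900*0.2620 + 0.2960*0.7380
= 0.154580 + 0.218448 = 0.373028
P(A|B) = 0.154580/0.373028 = 0.4144

P(A|B) = 0.4144


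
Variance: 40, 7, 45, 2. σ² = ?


Mean = 23.5000
Squared deviations: 272.2500, 272.2500, 462.2500, 462.2500
Sum = 1469.0000
Variance = 1469.0000/4 = 367.2500

Variance = 367.2500


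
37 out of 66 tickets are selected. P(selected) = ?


P = 37/66 = 0.5606

P = 0.5606


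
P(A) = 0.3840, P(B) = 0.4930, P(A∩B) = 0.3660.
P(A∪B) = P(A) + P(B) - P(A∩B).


P(A∪B) = 0.3840 + 0.4930 - 0.3660
= 0.8770 - 0.3660
= 0.5110

P(A∪B) = 0.5110


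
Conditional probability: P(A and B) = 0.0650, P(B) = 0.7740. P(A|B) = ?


P(A|B) = 0.0650/0.7740 = 0.0840

P(A|B) = 0.0840


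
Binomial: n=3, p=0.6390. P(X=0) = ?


C(3,0) = 1
p^0 = 1.000000
(1-p)^3 = 0.047046
P = 1 * 1.000000 * 0.047046 = 0.0470

P(X=0) = 0.0470


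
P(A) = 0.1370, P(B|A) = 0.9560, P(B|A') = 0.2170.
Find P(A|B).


P(B) = P(B|A)*P(A) + P(B|A')*P(A')
= 0.9560*0.1370 + 0.2170*0.8630
= 0.130972 + 0.187271 = 0.318243
P(A|B) = 0.130972/0.318243 = 0.4115

P(A|B) = 0.4115


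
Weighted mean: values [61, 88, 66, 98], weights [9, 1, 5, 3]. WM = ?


Numerator = 61*9 + 88*1 + 66*5 + 98*3 = 1261
Denominator = 9 + 1 + 5 + 3 = 18
WM = 1261/18 = 70.0556

WM = 70.0556


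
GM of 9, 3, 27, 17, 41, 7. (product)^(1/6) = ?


Product = 9 × 3 × 27 × 17 × 41 × 7 = 3556791
GM = 3556791^(1/6) = 12.3550

GM = 12.3550


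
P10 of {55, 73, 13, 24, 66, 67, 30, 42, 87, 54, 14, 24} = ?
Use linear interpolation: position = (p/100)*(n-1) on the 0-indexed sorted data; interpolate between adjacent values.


Sorted: 13, 14, 24, 24, 30, 42, 54, 55, 66, 67, 73, 87
n = 12
Index = 10/100 * 11 = 1.1000
Lower = data[1] = 14, Upper = data[2] = 24
P10 = 14 + 0.1000*(10) = 15.0000

P10 = 15.0000


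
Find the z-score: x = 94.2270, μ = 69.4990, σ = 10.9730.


z = (94.2270 - 69.4990)/10.9730
= 24.7280/10.9730
= 2.2535

z = 2.2535


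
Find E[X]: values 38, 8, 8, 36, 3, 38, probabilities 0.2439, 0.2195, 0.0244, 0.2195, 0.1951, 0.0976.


E[X] = 38*0.2439 + 8*0.2195 + 8*0.0244 + 36*0.2195 + 3*0.1951 + 38*0.0976
= 9.2682 + 1.7560 + 0.1952 + 7.9020 + 0.5853 + 3.7088
= 23.4155

E[X] = 23.4155


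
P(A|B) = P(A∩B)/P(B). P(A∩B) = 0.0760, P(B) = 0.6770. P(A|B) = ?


P(A|B) = 0.0760/0.6770 = 0.1123

P(A|B) = 0.1123


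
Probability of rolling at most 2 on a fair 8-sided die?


Favorable outcomes (roll ≤ 2): 2
Total outcomes = 8
P = 2/8 = 0.2500

P = 0.2500


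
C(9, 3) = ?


C(9,3) = 9!/(3! × 6!)
= 362880/(6 × 720)
= 84

C(9,3) = 84


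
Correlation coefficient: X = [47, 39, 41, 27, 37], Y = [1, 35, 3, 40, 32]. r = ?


Mean X = 38.2000, Mean Y = 22.2000
SD X = 6.523803, SD Y = 16.702096
Cov = -88.240000
r = -88.240000/(6.523803*16.702096) = -0.8098

r = -0.8098


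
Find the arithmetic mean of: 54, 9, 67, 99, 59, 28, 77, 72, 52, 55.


Sum = 54 + 9 + 67 + 99 + 59 + 28 + 77 + 72 + 52 + 55 = 572
n = 10
Mean = 572/10 = 57.2000

Mean = 57.2000


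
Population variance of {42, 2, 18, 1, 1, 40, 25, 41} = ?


Mean = 21.2500
Squared deviations: 430.5625, 370.5625, 10.5625, 410.0625, 410.0625, 351.5625, 14.0625, 390.0625
Sum = 2387.5000
Variance = 2387.5000/8 = 298.4375

Variance = 298.4375


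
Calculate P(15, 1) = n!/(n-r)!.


P(15,1) = 15!/14!
= 1307674368000/87178291200
= 15

P(15,1) = 15


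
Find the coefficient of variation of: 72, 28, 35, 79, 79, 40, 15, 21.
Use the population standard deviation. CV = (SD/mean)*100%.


Mean = 46.1250
SD = 24.8014
CV = (24.8014/46.1250)*100 = 53.7700%

CV = 53.7700%


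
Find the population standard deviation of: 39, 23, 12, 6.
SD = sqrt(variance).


Mean = 20.0000
Variance = 157.5000
SD = sqrt(157.5000) = 12.5499

SD = 12.5499


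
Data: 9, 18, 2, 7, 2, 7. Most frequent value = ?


Frequencies: 2:2, 7:2, 9:1, 18:1
Max frequency = 2
Mode = 2, 7

Mode = 2, 7


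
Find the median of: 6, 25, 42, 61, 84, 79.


Sorted: 6, 25, 42, 61, 79, 84
n = 6 (even)
Middle values: 42 and 61
Median = (42+61)/2 = 51.5000

Median = 51.5000


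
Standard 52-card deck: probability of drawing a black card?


26 black cards in 52 cards
P = 26/52 = 0.5000

P = 0.5000


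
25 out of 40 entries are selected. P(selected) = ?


P = 25/40 = 0.6250

P = 0.6250


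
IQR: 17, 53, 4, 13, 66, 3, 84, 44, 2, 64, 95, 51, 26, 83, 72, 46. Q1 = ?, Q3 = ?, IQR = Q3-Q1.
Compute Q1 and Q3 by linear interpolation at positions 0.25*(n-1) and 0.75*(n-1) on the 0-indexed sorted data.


Sorted: 2, 3, 4, 13, 17, 26, 44, 46, 51, 53, 64, 66, 72, 83, 84, 95
Q1 (25th %ile) = 16.0000
Q3 (75th %ile) = 67.5000
IQR = 67.5000 - 16.0000 = 51.5000

IQR = 51.5000


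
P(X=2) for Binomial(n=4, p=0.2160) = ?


C(4,2) = 6
p^2 = 0.046656
(1-p)^2 = 0.614656
P = 6 * 0.046656 * 0.614656 = 0.1721

P(X=2) = 0.1721


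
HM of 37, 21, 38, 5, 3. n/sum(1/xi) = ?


Sum of reciprocals = 1/37 + 1/21 + 1/38 + 1/5 + 1/3 = 0.634295
HM = 5/0.634295 = 7.8828

HM = 7.8828


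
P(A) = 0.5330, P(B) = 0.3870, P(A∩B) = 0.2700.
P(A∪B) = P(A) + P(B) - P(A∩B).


P(A∪B) = 0.5330 + 0.3870 - 0.2700
= 0.9200 - 0.2700
= 0.6500

P(A∪B) = 0.6500
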